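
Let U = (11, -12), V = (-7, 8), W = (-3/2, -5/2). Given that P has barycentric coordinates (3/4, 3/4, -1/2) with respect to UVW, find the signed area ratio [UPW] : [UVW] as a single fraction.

The signed ratio [UPW]/[UVW] equals the barycentric coordinate of P at vertex V, which is 3/4.

3/4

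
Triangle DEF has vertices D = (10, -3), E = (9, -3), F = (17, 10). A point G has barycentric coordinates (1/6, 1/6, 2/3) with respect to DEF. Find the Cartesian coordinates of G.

G = (1/6)·D + (1/6)·E + (2/3)·F.
x-coordinate: (1/6)·10 + (1/6)·9 + (2/3)·17 = 29/2.
y-coordinate: (1/6)·(-3) + (1/6)·(-3) + (2/3)·10 = 17/3.

(29/2, 17/3)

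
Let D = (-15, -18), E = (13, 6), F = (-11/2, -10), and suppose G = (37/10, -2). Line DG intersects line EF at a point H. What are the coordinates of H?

(67/8, 2)

Barycentric coordinates of G with respect to DEF: (1/5, 3/5, 1/5).
On side EF the D-coordinate is zero; dropping G's D-weight 1/5 and renormalizing the remaining 3/5 : 1/5 gives weights 3/4, 1/4 on E, F.
H = (3/4)·(13, 6) + (1/4)·(-11/2, -10) = (67/8, 2).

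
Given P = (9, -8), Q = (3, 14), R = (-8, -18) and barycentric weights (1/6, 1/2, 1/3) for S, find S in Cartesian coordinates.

(1/3, -1/3)

S = (1/6)·P + (1/2)·Q + (1/3)·R.
x-coordinate: (1/6)·9 + (1/2)·3 + (1/3)·(-8) = 1/3.
y-coordinate: (1/6)·(-8) + (1/2)·14 + (1/3)·(-18) = -1/3.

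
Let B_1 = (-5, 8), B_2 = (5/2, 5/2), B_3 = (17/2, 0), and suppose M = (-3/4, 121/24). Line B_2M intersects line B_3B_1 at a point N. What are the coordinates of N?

Barycentric coordinates of M with respect to B_1B_2B_3: (1/2, 5/12, 1/12).
On side B_3B_1 the B_2-coordinate is zero; dropping M's B_2-weight 5/12 and renormalizing the remaining 1/12 : 1/2 gives weights 1/7, 6/7 on B_3, B_1.
N = (1/7)·(17/2, 0) + (6/7)·(-5, 8) = (-43/14, 48/7).

(-43/14, 48/7)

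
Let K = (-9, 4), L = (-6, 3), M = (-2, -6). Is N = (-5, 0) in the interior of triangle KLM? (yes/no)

yes

Barycentric coordinates of N: (3/23, 12/23, 8/23).
The three coordinates are positive, positive, positive; a point is interior exactly when all three are positive.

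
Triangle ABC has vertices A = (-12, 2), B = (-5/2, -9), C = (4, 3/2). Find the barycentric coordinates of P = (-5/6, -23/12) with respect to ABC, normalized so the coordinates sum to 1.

Signed area of the reference triangle: [ABC] = ½·((-12)·(-9−(3/2)) + (-5/2)·(3/2−2) + 4·(2−(-9))) = ½·(126 + 5/4 + 44) = 685/8.
[PBC] = ½·((-5/6)·(-9−(3/2)) + (-5/2)·(3/2−(-23/12)) + 4·(-23/12−(-9))) = ½·(35/4 − 205/24 + 85/3) = 685/48, so the A-coordinate is (685/48)/(685/8) = 1/6.
[APC] = ½·((-12)·(-23/12−(3/2)) + (-5/6)·(3/2−2) + 4·(2−(-23/12))) = ½·(41 + 5/12 + 47/3) = 685/24, so the B-coordinate is 1/3.
[ABP] = ½·((-12)·(-9−(-23/12)) + (-5/2)·(-23/12−2) + (-5/6)·(2−(-9))) = ½·(85 + 235/24 − 55/6) = 685/16, so the C-coordinate is 1/2.
Check: 1/6 + 1/3 + 1/2 = 1.

(1/6, 1/3, 1/2)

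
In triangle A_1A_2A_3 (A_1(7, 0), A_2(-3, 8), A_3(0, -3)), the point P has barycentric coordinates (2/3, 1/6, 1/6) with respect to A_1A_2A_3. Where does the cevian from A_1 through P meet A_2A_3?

(-3/2, 5/2)

Line A_1P meets A_2A_3 where the A_1-coordinate vanishes; zeroing P's A_1-weight and renormalizing leaves A_2, A_3-weights 1/6 : 1/6 → (1/2, 1/2).
So Q = (1/2)·A_2 + (1/2)·A_3 = (-3/2, 5/2).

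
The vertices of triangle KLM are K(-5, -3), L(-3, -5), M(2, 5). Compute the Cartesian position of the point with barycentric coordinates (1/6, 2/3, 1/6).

(-5/2, -3)

N = (1/6)·K + (2/3)·L + (1/6)·M.
x-coordinate: (1/6)·(-5) + (2/3)·(-3) + (1/6)·2 = -5/2.
y-coordinate: (1/6)·(-3) + (2/3)·(-5) + (1/6)·5 = -3.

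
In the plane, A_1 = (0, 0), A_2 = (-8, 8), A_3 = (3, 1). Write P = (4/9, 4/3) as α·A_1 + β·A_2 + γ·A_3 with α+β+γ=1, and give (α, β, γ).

(4/9, 1/9, 4/9)

Signed area of the reference triangle: [A_1A_2A_3] = ½·(0·(8−1) + (-8)·(1−0) + 3·(0−8)) = ½·(0 − 8 − 24) = -16.
[PA_2A_3] = ½·((4/9)·(8−1) + (-8)·(1−(4/3)) + 3·(4/3−8)) = ½·(28/9 + 8/3 − 20) = -64/9, so the A_1-coordinate is (-64/9)/(-16) = 4/9.
[A_1PA_3] = ½·(0·(4/3−1) + (4/9)·(1−0) + 3·(0−(4/3))) = ½·(0 + 4/9 − 4) = -16/9, so the A_2-coordinate is 1/9.
[A_1A_2P] = ½·(0·(8−(4/3)) + (-8)·(4/3−0) + (4/9)·(0−8)) = ½·(0 − 32/3 − 32/9) = -64/9, so the A_3-coordinate is 4/9.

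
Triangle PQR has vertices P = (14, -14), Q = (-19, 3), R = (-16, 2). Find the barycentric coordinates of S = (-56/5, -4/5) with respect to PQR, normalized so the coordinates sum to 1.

Signed area of the reference triangle: [PQR] = ½·(14·(3−2) + (-19)·(2−(-14)) + (-16)·(-14−3)) = ½·(14 − 304 + 272) = -9.
[SQR] = ½·((-56/5)·(3−2) + (-19)·(2−(-4/5)) + (-16)·(-4/5−3)) = ½·(-56/5 − 266/5 + 304/5) = -9/5, so the P-coordinate is (-9/5)/(-9) = 1/5.
[PSR] = ½·(14·(-4/5−2) + (-56/5)·(2−(-14)) + (-16)·(-14−(-4/5))) = ½·(-196/5 − 896/5 + 1056/5) = -18/5, so the Q-coordinate is 2/5.
[PQS] = ½·(14·(3−(-4/5)) + (-19)·(-4/5−(-14)) + (-56/5)·(-14−3)) = ½·(266/5 − 1254/5 + 952/5) = -18/5, so the R-coordinate is 2/5.

(1/5, 2/5, 2/5)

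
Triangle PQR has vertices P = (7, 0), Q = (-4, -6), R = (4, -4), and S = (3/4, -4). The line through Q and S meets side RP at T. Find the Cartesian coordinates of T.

Barycentric coordinates of S with respect to PQR: (1/4, 1/2, 1/4).
On side RP the Q-coordinate is zero; dropping S's Q-weight 1/2 and renormalizing the remaining 1/4 : 1/4 gives weights 1/2, 1/2 on R, P.
T = (1/2)·(4, -4) + (1/2)·(7, 0) = (11/2, -2).

(11/2, -2)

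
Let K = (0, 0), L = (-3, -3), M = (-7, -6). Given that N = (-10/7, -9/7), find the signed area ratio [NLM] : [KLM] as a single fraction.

[KLM] = ½·(0·(-3−(-6)) + (-3)·(-6−0) + (-7)·(0−(-3))) = ½·(0 + 18 − 21) = -3/2.
[NLM] = ½·((-10/7)·(-3−(-6)) + (-3)·(-6−(-9/7)) + (-7)·(-9/7−(-3))) = ½·(-30/7 + 99/7 − 12) = -15/14, so the ratio is (-15/14)/(-3/2) = 5/7.

5/7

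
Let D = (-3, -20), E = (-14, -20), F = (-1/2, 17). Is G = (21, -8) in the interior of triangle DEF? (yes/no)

Barycentric coordinates of G: (103/37, -78/37, 12/37).
The three coordinates are positive, negative, positive; a point is interior exactly when all three are positive.

no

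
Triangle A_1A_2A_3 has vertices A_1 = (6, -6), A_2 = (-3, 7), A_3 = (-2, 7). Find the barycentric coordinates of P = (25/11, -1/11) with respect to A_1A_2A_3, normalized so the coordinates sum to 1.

(6/11, 1/11, 4/11)

Signed area of the reference triangle: [A_1A_2A_3] = ½·(6·(7−7) + (-3)·(7−(-6)) + (-2)·(-6−7)) = ½·(0 − 39 + 26) = -13/2.
[PA_2A_3] = ½·((25/11)·(7−7) + (-3)·(7−(-1/11)) + (-2)·(-1/11−7)) = ½·(0 − 234/11 + 156/11) = -39/11, so the A_1-coordinate is (-39/11)/(-13/2) = 6/11.
[A_1PA_3] = ½·(6·(-1/11−7) + (25/11)·(7−(-6)) + (-2)·(-6−(-1/11))) = ½·(-468/11 + 325/11 + 130/11) = -13/22, so the A_2-coordinate is 1/11.
[A_1A_2P] = ½·(6·(7−(-1/11)) + (-3)·(-1/11−(-6)) + (25/11)·(-6−7)) = ½·(468/11 − 195/11 − 325/11) = -26/11, so the A_3-coordinate is 4/11.
Check: 6/11 + 1/11 + 4/11 = 1.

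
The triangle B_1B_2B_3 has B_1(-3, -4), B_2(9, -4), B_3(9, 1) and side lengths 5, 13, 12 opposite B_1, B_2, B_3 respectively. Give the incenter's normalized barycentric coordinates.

The incenter has barycentric coordinates proportional to the opposite side lengths: (5 : 13 : 12).
Normalizing by 5+13+12 = 30 gives (1/6, 13/30, 2/5).

(1/6, 13/30, 2/5)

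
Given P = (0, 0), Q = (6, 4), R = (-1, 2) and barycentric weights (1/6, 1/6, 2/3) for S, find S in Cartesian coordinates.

S = (1/6)·P + (1/6)·Q + (2/3)·R.
x-coordinate: (1/6)·0 + (1/6)·6 + (2/3)·(-1) = 1/3.
y-coordinate: (1/6)·0 + (1/6)·4 + (2/3)·2 = 2.

(1/3, 2)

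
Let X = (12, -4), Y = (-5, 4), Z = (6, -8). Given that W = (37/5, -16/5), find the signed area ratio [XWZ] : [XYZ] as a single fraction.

1/5

[XYZ] = ½·(12·(4−(-8)) + (-5)·(-8−(-4)) + 6·(-4−4)) = ½·(144 + 20 − 48) = 58.
[XWZ] = ½·(12·(-16/5−(-8)) + (37/5)·(-8−(-4)) + 6·(-4−(-16/5))) = ½·(288/5 − 148/5 − 24/5) = 58/5, so the ratio is (58/5)/58 = 1/5.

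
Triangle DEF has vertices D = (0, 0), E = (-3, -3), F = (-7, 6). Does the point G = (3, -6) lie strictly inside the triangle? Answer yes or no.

Barycentric coordinates of G: (14/13, 8/13, -9/13).
The three coordinates are positive, positive, negative; a point is interior exactly when all three are positive.

no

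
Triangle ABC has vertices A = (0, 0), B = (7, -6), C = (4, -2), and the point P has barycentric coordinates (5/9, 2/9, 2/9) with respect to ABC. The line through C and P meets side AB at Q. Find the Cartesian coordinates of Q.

(2, -12/7)

Line CP meets AB where the C-coordinate vanishes; zeroing P's C-weight and renormalizing leaves A, B-weights 5/9 : 2/9 → (5/7, 2/7).
So Q = (5/7)·A + (2/7)·B = (2, -12/7).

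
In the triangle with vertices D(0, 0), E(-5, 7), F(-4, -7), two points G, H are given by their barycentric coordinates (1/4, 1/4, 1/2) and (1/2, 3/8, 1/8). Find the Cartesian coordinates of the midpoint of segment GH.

(-45/16, 0)

Barycentric coordinates of the midpoint are the average: (3/8, 5/16, 5/16).
Converting: (3/8)·D + (5/16)·E + (5/16)·F = (-45/16, 0).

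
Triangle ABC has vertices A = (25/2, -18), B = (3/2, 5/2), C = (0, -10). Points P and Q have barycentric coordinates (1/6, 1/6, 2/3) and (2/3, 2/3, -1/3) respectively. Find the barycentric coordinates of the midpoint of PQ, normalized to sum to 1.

(5/12, 5/12, 1/6)

Since both coordinate triples sum to 1, the midpoint's barycentrics are the componentwise average.
(1/6+2/3)/2 = 5/12; similarly 5/12 and 1/6.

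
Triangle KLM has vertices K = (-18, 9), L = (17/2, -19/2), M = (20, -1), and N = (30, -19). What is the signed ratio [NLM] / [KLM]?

-2/3

[KLM] = ½·((-18)·(-19/2−(-1)) + (17/2)·(-1−9) + 20·(9−(-19/2))) = ½·(153 − 85 + 370) = 219.
[NLM] = ½·(30·(-19/2−(-1)) + (17/2)·(-1−(-19)) + 20·(-19−(-19/2))) = ½·(-255 + 153 − 190) = -146, so the ratio is (-146)/219 = -2/3.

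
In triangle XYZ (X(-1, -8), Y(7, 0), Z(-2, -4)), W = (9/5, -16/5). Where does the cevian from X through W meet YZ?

Barycentric coordinates of W with respect to XYZ: (1/5, 2/5, 2/5).
On side YZ the X-coordinate is zero; dropping W's X-weight 1/5 and renormalizing the remaining 2/5 : 2/5 gives weights 1/2, 1/2 on Y, Z.
V = (1/2)·(7, 0) + (1/2)·(-2, -4) = (5/2, -2).

(5/2, -2)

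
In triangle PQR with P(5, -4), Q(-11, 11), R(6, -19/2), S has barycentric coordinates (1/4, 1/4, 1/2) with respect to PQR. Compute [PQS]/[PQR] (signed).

The signed ratio [PQS]/[PQR] equals the barycentric coordinate of S at vertex R, which is 1/2.

1/2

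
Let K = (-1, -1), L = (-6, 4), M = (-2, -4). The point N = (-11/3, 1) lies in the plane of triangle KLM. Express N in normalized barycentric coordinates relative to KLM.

Signed area of the reference triangle: [KLM] = ½·((-1)·(4−(-4)) + (-6)·(-4−(-1)) + (-2)·(-1−4)) = ½·(-8 + 18 + 10) = 10.
[NLM] = ½·((-11/3)·(4−(-4)) + (-6)·(-4−1) + (-2)·(1−4)) = ½·(-88/3 + 30 + 6) = 10/3, so the K-coordinate is (10/3)/10 = 1/3.
[KNM] = ½·((-1)·(1−(-4)) + (-11/3)·(-4−(-1)) + (-2)·(-1−1)) = ½·(-5 + 11 + 4) = 5, so the L-coordinate is 1/2.
[KLN] = ½·((-1)·(4−1) + (-6)·(1−(-1)) + (-11/3)·(-1−4)) = ½·(-3 − 12 + 55/3) = 5/3, so the M-coordinate is 1/6.

(1/3, 1/2, 1/6)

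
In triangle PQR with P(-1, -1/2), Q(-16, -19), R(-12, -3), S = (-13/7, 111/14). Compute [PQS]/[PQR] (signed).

[PQR] = ½·((-1)·(-19−(-3)) + (-16)·(-3−(-1/2)) + (-12)·(-1/2−(-19))) = ½·(16 + 40 − 222) = -83.
[PQS] = ½·((-1)·(-19−(111/14)) + (-16)·(111/14−(-1/2)) + (-13/7)·(-1/2−(-19))) = ½·(377/14 − 944/7 − 481/14) = -498/7, so the ratio is (-498/7)/(-83) = 6/7.

6/7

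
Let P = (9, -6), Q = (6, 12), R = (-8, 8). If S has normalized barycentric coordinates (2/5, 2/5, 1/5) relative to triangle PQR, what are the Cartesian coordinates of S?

(22/5, 4)

S = (2/5)·P + (2/5)·Q + (1/5)·R.
x-coordinate: (2/5)·9 + (2/5)·6 + (1/5)·(-8) = 22/5.
y-coordinate: (2/5)·(-6) + (2/5)·12 + (1/5)·8 = 4.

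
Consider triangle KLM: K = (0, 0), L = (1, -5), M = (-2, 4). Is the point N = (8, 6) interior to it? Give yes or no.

no

Barycentric coordinates of N: (16, -22/3, -23/3).
The three coordinates are positive, negative, negative; a point is interior exactly when all three are positive.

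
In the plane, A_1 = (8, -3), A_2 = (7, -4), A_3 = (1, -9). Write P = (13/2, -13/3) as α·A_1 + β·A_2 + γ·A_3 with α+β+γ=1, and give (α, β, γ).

Signed area of the reference triangle: [A_1A_2A_3] = ½·(8·(-4−(-9)) + 7·(-9−(-3)) + 1·(-3−(-4))) = ½·(40 − 42 + 1) = -1/2.
[PA_2A_3] = ½·((13/2)·(-4−(-9)) + 7·(-9−(-13/3)) + 1·(-13/3−(-4))) = ½·(65/2 − 98/3 − 1/3) = -1/4, so the A_1-coordinate is (-1/4)/(-1/2) = 1/2.
[A_1PA_3] = ½·(8·(-13/3−(-9)) + (13/2)·(-9−(-3)) + 1·(-3−(-13/3))) = ½·(112/3 − 39 + 4/3) = -1/6, so the A_2-coordinate is 1/3.
[A_1A_2P] = ½·(8·(-4−(-13/3)) + 7·(-13/3−(-3)) + (13/2)·(-3−(-4))) = ½·(8/3 − 28/3 + 13/2) = -1/12, so the A_3-coordinate is 1/6.

(1/2, 1/3, 1/6)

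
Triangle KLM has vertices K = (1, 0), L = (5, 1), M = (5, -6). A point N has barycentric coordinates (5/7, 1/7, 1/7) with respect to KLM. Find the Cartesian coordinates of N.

(15/7, -5/7)

N = (5/7)·K + (1/7)·L + (1/7)·M.
x-coordinate: (5/7)·1 + (1/7)·5 + (1/7)·5 = 15/7.
y-coordinate: (5/7)·0 + (1/7)·1 + (1/7)·(-6) = -5/7.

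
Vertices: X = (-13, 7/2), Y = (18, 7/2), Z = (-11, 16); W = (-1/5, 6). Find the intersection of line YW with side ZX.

(-37/3, 23/3)

Barycentric coordinates of W with respect to XYZ: (2/5, 2/5, 1/5).
On side ZX the Y-coordinate is zero; dropping W's Y-weight 2/5 and renormalizing the remaining 1/5 : 2/5 gives weights 1/3, 2/3 on Z, X.
V = (1/3)·(-11, 16) + (2/3)·(-13, 7/2) = (-37/3, 23/3).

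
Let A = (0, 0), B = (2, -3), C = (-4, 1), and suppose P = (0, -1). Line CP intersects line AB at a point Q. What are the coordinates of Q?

Barycentric coordinates of P with respect to ABC: (2/5, 2/5, 1/5).
On side AB the C-coordinate is zero; dropping P's C-weight 1/5 and renormalizing the remaining 2/5 : 2/5 gives weights 1/2, 1/2 on A, B.
Q = (1/2)·(0, 0) + (1/2)·(2, -3) = (1, -3/2).

(1, -3/2)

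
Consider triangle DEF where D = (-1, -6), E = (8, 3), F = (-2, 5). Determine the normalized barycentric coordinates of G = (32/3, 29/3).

(-2/3, 4/3, 1/3)

Signed area of the reference triangle: [DEF] = ½·((-1)·(3−5) + 8·(5−(-6)) + (-2)·(-6−3)) = ½·(2 + 88 + 18) = 54.
[GEF] = ½·((32/3)·(3−5) + 8·(5−(29/3)) + (-2)·(29/3−3)) = ½·(-64/3 − 112/3 − 40/3) = -36, so the D-coordinate is (-36)/54 = -2/3.
[DGF] = ½·((-1)·(29/3−5) + (32/3)·(5−(-6)) + (-2)·(-6−(29/3))) = ½·(-14/3 + 352/3 + 94/3) = 72, so the E-coordinate is 4/3.
[DEG] = ½·((-1)·(3−(29/3)) + 8·(29/3−(-6)) + (32/3)·(-6−3)) = ½·(20/3 + 376/3 − 96) = 18, so the F-coordinate is 1/3.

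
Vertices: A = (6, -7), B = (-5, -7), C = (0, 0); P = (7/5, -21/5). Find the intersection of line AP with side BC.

Barycentric coordinates of P with respect to ABC: (2/5, 1/5, 2/5).
On side BC the A-coordinate is zero; dropping P's A-weight 2/5 and renormalizing the remaining 1/5 : 2/5 gives weights 1/3, 2/3 on B, C.
Q = (1/3)·(-5, -7) + (2/3)·(0, 0) = (-5/3, -7/3).

(-5/3, -7/3)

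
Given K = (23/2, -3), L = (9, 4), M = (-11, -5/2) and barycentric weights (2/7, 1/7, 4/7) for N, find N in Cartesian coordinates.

N = (2/7)·K + (1/7)·L + (4/7)·M.
x-coordinate: (2/7)·(23/2) + (1/7)·9 + (4/7)·(-11) = -12/7.
y-coordinate: (2/7)·(-3) + (1/7)·4 + (4/7)·(-5/2) = -12/7.

(-12/7, -12/7)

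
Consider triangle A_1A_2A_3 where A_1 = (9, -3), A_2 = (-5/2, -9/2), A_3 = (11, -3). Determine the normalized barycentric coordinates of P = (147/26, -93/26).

Signed area of the reference triangle: [A_1A_2A_3] = ½·(9·(-9/2−(-3)) + (-5/2)·(-3−(-3)) + 11·(-3−(-9/2))) = ½·(-27/2 + 0 + 33/2) = 3/2.
[PA_2A_3] = ½·((147/26)·(-9/2−(-3)) + (-5/2)·(-3−(-93/26)) + 11·(-93/26−(-9/2))) = ½·(-441/52 − 75/52 + 132/13) = 3/26, so the A_1-coordinate is (3/26)/(3/2) = 1/13.
[A_1PA_3] = ½·(9·(-93/26−(-3)) + (147/26)·(-3−(-3)) + 11·(-3−(-93/26))) = ½·(-135/26 + 0 + 165/26) = 15/26, so the A_2-coordinate is 5/13.
[A_1A_2P] = ½·(9·(-9/2−(-93/26)) + (-5/2)·(-93/26−(-3)) + (147/26)·(-3−(-9/2))) = ½·(-108/13 + 75/52 + 441/52) = 21/26, so the A_3-coordinate is 7/13.
Check: 1/13 + 5/13 + 7/13 = 1.

(1/13, 5/13, 7/13)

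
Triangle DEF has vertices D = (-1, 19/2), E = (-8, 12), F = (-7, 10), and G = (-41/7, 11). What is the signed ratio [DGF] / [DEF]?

4/7

[DEF] = ½·((-1)·(12−10) + (-8)·(10−(19/2)) + (-7)·(19/2−12)) = ½·(-2 − 4 + 35/2) = 23/4.
[DGF] = ½·((-1)·(11−10) + (-41/7)·(10−(19/2)) + (-7)·(19/2−11)) = ½·(-1 − 41/14 + 21/2) = 23/7, so the ratio is (23/7)/(23/4) = 4/7.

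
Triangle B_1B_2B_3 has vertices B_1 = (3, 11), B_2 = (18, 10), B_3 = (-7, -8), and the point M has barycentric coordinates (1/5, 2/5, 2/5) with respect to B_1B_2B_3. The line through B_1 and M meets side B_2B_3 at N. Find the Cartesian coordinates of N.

Line B_1M meets B_2B_3 where the B_1-coordinate vanishes; zeroing M's B_1-weight and renormalizing leaves B_2, B_3-weights 2/5 : 2/5 → (1/2, 1/2).
So N = (1/2)·B_2 + (1/2)·B_3 = (11/2, 1).

(11/2, 1)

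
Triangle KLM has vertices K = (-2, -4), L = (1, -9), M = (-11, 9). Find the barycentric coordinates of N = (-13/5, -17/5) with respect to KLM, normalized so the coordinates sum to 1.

(2/5, 2/5, 1/5)

Signed area of the reference triangle: [KLM] = ½·((-2)·(-9−9) + 1·(9−(-4)) + (-11)·(-4−(-9))) = ½·(36 + 13 − 55) = -3.
[NLM] = ½·((-13/5)·(-9−9) + 1·(9−(-17/5)) + (-11)·(-17/5−(-9))) = ½·(234/5 + 62/5 − 308/5) = -6/5, so the K-coordinate is (-6/5)/(-3) = 2/5.
[KNM] = ½·((-2)·(-17/5−9) + (-13/5)·(9−(-4)) + (-11)·(-4−(-17/5))) = ½·(124/5 − 169/5 + 33/5) = -6/5, so the L-coordinate is 2/5.
[KLN] = ½·((-2)·(-9−(-17/5)) + 1·(-17/5−(-4)) + (-13/5)·(-4−(-9))) = ½·(56/5 + 3/5 − 13) = -3/5, so the M-coordinate is 1/5.
Check: 2/5 + 2/5 + 1/5 = 1.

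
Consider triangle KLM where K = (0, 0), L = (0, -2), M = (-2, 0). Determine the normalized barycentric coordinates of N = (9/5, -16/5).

Signed area of the reference triangle: [KLM] = ½·(0·(-2−0) + 0·(0−0) + (-2)·(0−(-2))) = ½·(0 + 0 − 4) = -2.
[NLM] = ½·((9/5)·(-2−0) + 0·(0−(-16/5)) + (-2)·(-16/5−(-2))) = ½·(-18/5 + 0 + 12/5) = -3/5, so the K-coordinate is (-3/5)/(-2) = 3/10.
[KNM] = ½·(0·(-16/5−0) + (9/5)·(0−0) + (-2)·(0−(-16/5))) = ½·(0 + 0 − 32/5) = -16/5, so the L-coordinate is 8/5.
[KLN] = ½·(0·(-2−(-16/5)) + 0·(-16/5−0) + (9/5)·(0−(-2))) = ½·(0 + 0 + 18/5) = 9/5, so the M-coordinate is -9/10.

(3/10, 8/5, -9/10)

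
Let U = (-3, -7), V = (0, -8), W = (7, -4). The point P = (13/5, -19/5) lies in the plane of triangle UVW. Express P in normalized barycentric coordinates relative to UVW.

(1, -4/5, 4/5)

Signed area of the reference triangle: [UVW] = ½·((-3)·(-8−(-4)) + 0·(-4−(-7)) + 7·(-7−(-8))) = ½·(12 + 0 + 7) = 19/2.
[PVW] = ½·((13/5)·(-8−(-4)) + 0·(-4−(-19/5)) + 7·(-19/5−(-8))) = ½·(-52/5 + 0 + 147/5) = 19/2, so the U-coordinate is (19/2)/(19/2) = 1.
[UPW] = ½·((-3)·(-19/5−(-4)) + (13/5)·(-4−(-7)) + 7·(-7−(-19/5))) = ½·(-3/5 + 39/5 − 112/5) = -38/5, so the V-coordinate is -4/5.
[UVP] = ½·((-3)·(-8−(-19/5)) + 0·(-19/5−(-7)) + (13/5)·(-7−(-8))) = ½·(63/5 + 0 + 13/5) = 38/5, so the W-coordinate is 4/5.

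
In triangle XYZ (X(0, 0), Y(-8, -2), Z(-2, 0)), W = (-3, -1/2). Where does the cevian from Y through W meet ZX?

Barycentric coordinates of W with respect to XYZ: (1/4, 1/4, 1/2).
On side ZX the Y-coordinate is zero; dropping W's Y-weight 1/4 and renormalizing the remaining 1/2 : 1/4 gives weights 2/3, 1/3 on Z, X.
V = (2/3)·(-2, 0) + (1/3)·(0, 0) = (-4/3, 0).

(-4/3, 0)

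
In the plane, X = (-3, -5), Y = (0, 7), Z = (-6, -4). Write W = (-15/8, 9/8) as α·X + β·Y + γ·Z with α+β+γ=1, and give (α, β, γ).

Signed area of the reference triangle: [XYZ] = ½·((-3)·(7−(-4)) + 0·(-4−(-5)) + (-6)·(-5−7)) = ½·(-33 + 0 + 72) = 39/2.
[WYZ] = ½·((-15/8)·(7−(-4)) + 0·(-4−(9/8)) + (-6)·(9/8−7)) = ½·(-165/8 + 0 + 141/4) = 117/16, so the X-coordinate is (117/16)/(39/2) = 3/8.
[XWZ] = ½·((-3)·(9/8−(-4)) + (-15/8)·(-4−(-5)) + (-6)·(-5−(9/8))) = ½·(-123/8 − 15/8 + 147/4) = 39/4, so the Y-coordinate is 1/2.
[XYW] = ½·((-3)·(7−(9/8)) + 0·(9/8−(-5)) + (-15/8)·(-5−7)) = ½·(-141/8 + 0 + 45/2) = 39/16, so the Z-coordinate is 1/8.

(3/8, 1/2, 1/8)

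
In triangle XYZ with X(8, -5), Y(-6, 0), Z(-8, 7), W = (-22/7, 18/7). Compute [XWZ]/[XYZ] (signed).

[XYZ] = ½·(8·(0−7) + (-6)·(7−(-5)) + (-8)·(-5−0)) = ½·(-56 − 72 + 40) = -44.
[XWZ] = ½·(8·(18/7−7) + (-22/7)·(7−(-5)) + (-8)·(-5−(18/7))) = ½·(-248/7 − 264/7 + 424/7) = -44/7, so the ratio is (-44/7)/(-44) = 1/7.

1/7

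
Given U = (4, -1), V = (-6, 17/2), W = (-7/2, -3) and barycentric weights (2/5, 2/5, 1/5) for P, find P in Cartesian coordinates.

P = (2/5)·U + (2/5)·V + (1/5)·W.
x-coordinate: (2/5)·4 + (2/5)·(-6) + (1/5)·(-7/2) = -3/2.
y-coordinate: (2/5)·(-1) + (2/5)·(17/2) + (1/5)·(-3) = 12/5.

(-3/2, 12/5)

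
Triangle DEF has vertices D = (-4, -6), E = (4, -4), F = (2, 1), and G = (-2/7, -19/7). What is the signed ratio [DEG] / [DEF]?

[DEF] = ½·((-4)·(-4−1) + 4·(1−(-6)) + 2·(-6−(-4))) = ½·(20 + 28 − 4) = 22.
[DEG] = ½·((-4)·(-4−(-19/7)) + 4·(-19/7−(-6)) + (-2/7)·(-6−(-4))) = ½·(36/7 + 92/7 + 4/7) = 66/7, so the ratio is (66/7)/22 = 3/7.

3/7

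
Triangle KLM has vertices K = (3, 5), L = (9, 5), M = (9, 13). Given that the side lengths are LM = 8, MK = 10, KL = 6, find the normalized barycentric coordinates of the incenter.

The incenter has barycentric coordinates proportional to the opposite side lengths: (8 : 10 : 6).
Normalizing by 8+10+6 = 24 gives (1/3, 5/12, 1/4).

(1/3, 5/12, 1/4)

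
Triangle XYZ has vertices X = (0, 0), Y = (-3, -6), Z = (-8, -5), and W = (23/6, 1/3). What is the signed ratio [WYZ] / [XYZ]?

[XYZ] = ½·(0·(-6−(-5)) + (-3)·(-5−0) + (-8)·(0−(-6))) = ½·(0 + 15 − 48) = -33/2.
[WYZ] = ½·((23/6)·(-6−(-5)) + (-3)·(-5−(1/3)) + (-8)·(1/3−(-6))) = ½·(-23/6 + 16 − 152/3) = -77/4, so the ratio is (-77/4)/(-33/2) = 7/6.

7/6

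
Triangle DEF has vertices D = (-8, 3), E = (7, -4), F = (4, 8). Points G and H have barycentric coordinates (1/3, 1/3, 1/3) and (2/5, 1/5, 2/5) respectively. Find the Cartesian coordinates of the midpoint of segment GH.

(2/5, 89/30)

Barycentric coordinates of the midpoint are the average: (11/30, 4/15, 11/30).
Converting: (11/30)·D + (4/15)·E + (11/30)·F = (2/5, 89/30).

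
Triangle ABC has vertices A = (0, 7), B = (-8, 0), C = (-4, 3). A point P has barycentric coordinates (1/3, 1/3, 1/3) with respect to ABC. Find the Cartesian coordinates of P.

(-4, 10/3)

P = (1/3)·A + (1/3)·B + (1/3)·C.
x-coordinate: (1/3)·0 + (1/3)·(-8) + (1/3)·(-4) = -4.
y-coordinate: (1/3)·7 + (1/3)·0 + (1/3)·3 = 10/3.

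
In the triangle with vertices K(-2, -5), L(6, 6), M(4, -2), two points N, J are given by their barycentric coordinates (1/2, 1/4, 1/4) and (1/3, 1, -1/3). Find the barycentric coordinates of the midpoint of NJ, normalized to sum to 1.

(5/12, 5/8, -1/24)

Since both coordinate triples sum to 1, the midpoint's barycentrics are the componentwise average.
(1/2+1/3)/2 = 5/12; similarly 5/8 and -1/24.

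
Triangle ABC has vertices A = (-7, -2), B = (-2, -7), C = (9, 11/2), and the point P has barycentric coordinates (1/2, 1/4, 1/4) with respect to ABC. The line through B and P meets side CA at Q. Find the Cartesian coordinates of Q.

(-5/3, 1/2)

Line BP meets CA where the B-coordinate vanishes; zeroing P's B-weight and renormalizing leaves C, A-weights 1/4 : 1/2 → (1/3, 2/3).
So Q = (1/3)·C + (2/3)·A = (-5/3, 1/2).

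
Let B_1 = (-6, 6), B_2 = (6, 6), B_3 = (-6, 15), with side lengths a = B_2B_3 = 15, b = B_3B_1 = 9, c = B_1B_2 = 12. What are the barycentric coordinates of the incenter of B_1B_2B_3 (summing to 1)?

The incenter has barycentric coordinates proportional to the opposite side lengths: (15 : 9 : 12).
Normalizing by 15+9+12 = 36 gives (5/12, 1/4, 1/3).

(5/12, 1/4, 1/3)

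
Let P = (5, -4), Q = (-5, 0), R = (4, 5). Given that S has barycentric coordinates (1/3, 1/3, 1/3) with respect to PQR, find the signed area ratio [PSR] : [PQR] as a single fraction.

1/3

The signed ratio [PSR]/[PQR] equals the barycentric coordinate of S at vertex Q, which is 1/3.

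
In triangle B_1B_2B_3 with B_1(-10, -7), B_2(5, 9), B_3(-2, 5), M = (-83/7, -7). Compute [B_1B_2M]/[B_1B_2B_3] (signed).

[B_1B_2B_3] = ½·((-10)·(9−5) + 5·(5−(-7)) + (-2)·(-7−9)) = ½·(-40 + 60 + 32) = 26.
[B_1B_2M] = ½·((-10)·(9−(-7)) + 5·(-7−(-7)) + (-83/7)·(-7−9)) = ½·(-160 + 0 + 1328/7) = 104/7, so the ratio is (104/7)/26 = 4/7.

4/7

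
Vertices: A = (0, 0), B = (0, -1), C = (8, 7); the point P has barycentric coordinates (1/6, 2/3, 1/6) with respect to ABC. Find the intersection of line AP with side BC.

(8/5, 3/5)

Line AP meets BC where the A-coordinate vanishes; zeroing P's A-weight and renormalizing leaves B, C-weights 2/3 : 1/6 → (4/5, 1/5).
So Q = (4/5)·B + (1/5)·C = (8/5, 3/5).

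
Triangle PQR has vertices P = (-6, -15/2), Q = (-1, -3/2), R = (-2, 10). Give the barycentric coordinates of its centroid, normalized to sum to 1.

(1/3, 1/3, 1/3)

The centroid is the average of the vertices, so each weight is 1/3.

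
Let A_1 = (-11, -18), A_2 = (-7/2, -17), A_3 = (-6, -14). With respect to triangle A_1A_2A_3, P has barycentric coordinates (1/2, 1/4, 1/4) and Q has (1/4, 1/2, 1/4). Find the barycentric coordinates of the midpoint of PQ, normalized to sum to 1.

Since both coordinate triples sum to 1, the midpoint's barycentrics are the componentwise average.
(1/2+1/4)/2 = 3/8; similarly 3/8 and 1/4.

(3/8, 3/8, 1/4)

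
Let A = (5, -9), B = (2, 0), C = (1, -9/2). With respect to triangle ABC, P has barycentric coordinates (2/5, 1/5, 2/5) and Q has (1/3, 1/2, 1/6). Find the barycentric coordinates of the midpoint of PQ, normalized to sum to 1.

(11/30, 7/20, 17/60)

Since both coordinate triples sum to 1, the midpoint's barycentrics are the componentwise average.
(2/5+1/3)/2 = 11/30; similarly 7/20 and 17/60.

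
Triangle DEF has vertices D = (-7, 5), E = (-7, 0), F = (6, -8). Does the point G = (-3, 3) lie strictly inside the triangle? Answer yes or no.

no

Barycentric coordinates of G: (71/65, -2/5, 4/13).
The three coordinates are positive, negative, positive; a point is interior exactly when all three are positive.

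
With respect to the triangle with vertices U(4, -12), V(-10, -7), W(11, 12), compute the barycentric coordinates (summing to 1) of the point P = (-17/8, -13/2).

Signed area of the reference triangle: [UVW] = ½·(4·(-7−12) + (-10)·(12−(-12)) + 11·(-12−(-7))) = ½·(-76 − 240 − 55) = -371/2.
[PVW] = ½·((-17/8)·(-7−12) + (-10)·(12−(-13/2)) + 11·(-13/2−(-7))) = ½·(323/8 − 185 + 11/2) = -1113/16, so the U-coordinate is (-1113/16)/(-371/2) = 3/8.
[UPW] = ½·(4·(-13/2−12) + (-17/8)·(12−(-12)) + 11·(-12−(-13/2))) = ½·(-74 − 51 − 121/2) = -371/4, so the V-coordinate is 1/2.
[UVP] = ½·(4·(-7−(-13/2)) + (-10)·(-13/2−(-12)) + (-17/8)·(-12−(-7))) = ½·(-2 − 55 + 85/8) = -371/16, so the W-coordinate is 1/8.
Check: 3/8 + 1/2 + 1/8 = 1.

(3/8, 1/2, 1/8)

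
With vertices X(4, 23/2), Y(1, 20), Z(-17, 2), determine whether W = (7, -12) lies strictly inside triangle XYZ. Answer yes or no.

Barycentric coordinates of W: (76/23, -58/23, 5/23).
The three coordinates are positive, negative, positive; a point is interior exactly when all three are positive.

no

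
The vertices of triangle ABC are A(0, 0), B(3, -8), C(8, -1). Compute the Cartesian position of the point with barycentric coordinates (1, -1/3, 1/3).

(5/3, 7/3)

P = 1·A + (-1/3)·B + (1/3)·C.
x-coordinate: 1·0 + (-1/3)·3 + (1/3)·8 = 5/3.
y-coordinate: 1·0 + (-1/3)·(-8) + (1/3)·(-1) = 7/3.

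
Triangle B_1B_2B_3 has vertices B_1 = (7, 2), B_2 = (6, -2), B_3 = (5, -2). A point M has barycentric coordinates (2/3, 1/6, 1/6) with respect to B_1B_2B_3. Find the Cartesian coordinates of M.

(13/2, 2/3)

M = (2/3)·B_1 + (1/6)·B_2 + (1/6)·B_3.
x-coordinate: (2/3)·7 + (1/6)·6 + (1/6)·5 = 13/2.
y-coordinate: (2/3)·2 + (1/6)·(-2) + (1/6)·(-2) = 2/3.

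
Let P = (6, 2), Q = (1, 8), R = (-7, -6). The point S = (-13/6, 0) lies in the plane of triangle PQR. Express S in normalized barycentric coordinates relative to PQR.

Signed area of the reference triangle: [PQR] = ½·(6·(8−(-6)) + 1·(-6−2) + (-7)·(2−8)) = ½·(84 − 8 + 42) = 59.
[SQR] = ½·((-13/6)·(8−(-6)) + 1·(-6−0) + (-7)·(0−8)) = ½·(-91/3 − 6 + 56) = 59/6, so the P-coordinate is (59/6)/59 = 1/6.
[PSR] = ½·(6·(0−(-6)) + (-13/6)·(-6−2) + (-7)·(2−0)) = ½·(36 + 52/3 − 14) = 59/3, so the Q-coordinate is 1/3.
[PQS] = ½·(6·(8−0) + 1·(0−2) + (-13/6)·(2−8)) = ½·(48 − 2 + 13) = 59/2, so the R-coordinate is 1/2.

(1/6, 1/3, 1/2)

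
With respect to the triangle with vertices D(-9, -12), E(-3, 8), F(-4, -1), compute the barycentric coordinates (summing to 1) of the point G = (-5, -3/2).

Signed area of the reference triangle: [DEF] = ½·((-9)·(8−(-1)) + (-3)·(-1−(-12)) + (-4)·(-12−8)) = ½·(-81 − 33 + 80) = -17.
[GEF] = ½·((-5)·(8−(-1)) + (-3)·(-1−(-3/2)) + (-4)·(-3/2−8)) = ½·(-45 − 3/2 + 38) = -17/4, so the D-coordinate is (-17/4)/(-17) = 1/4.
[DGF] = ½·((-9)·(-3/2−(-1)) + (-5)·(-1−(-12)) + (-4)·(-12−(-3/2))) = ½·(9/2 − 55 + 42) = -17/4, so the E-coordinate is 1/4.
[DEG] = ½·((-9)·(8−(-3/2)) + (-3)·(-3/2−(-12)) + (-5)·(-12−8)) = ½·(-171/2 − 63/2 + 100) = -17/2, so the F-coordinate is 1/2.
Check: 1/4 + 1/4 + 1/2 = 1.

(1/4, 1/4, 1/2)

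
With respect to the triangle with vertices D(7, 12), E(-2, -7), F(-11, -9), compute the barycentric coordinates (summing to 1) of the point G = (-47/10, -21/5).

Signed area of the reference triangle: [DEF] = ½·(7·(-7−(-9)) + (-2)·(-9−12) + (-11)·(12−(-7))) = ½·(14 + 42 − 209) = -153/2.
[GEF] = ½·((-47/10)·(-7−(-9)) + (-2)·(-9−(-21/5)) + (-11)·(-21/5−(-7))) = ½·(-47/5 + 48/5 − 154/5) = -153/10, so the D-coordinate is (-153/10)/(-153/2) = 1/5.
[DGF] = ½·(7·(-21/5−(-9)) + (-47/10)·(-9−12) + (-11)·(12−(-21/5))) = ½·(168/5 + 987/10 − 891/5) = -459/20, so the E-coordinate is 3/10.
[DEG] = ½·(7·(-7−(-21/5)) + (-2)·(-21/5−12) + (-47/10)·(12−(-7))) = ½·(-98/5 + 162/5 − 893/10) = -153/4, so the F-coordinate is 1/2.

(1/5, 3/10, 1/2)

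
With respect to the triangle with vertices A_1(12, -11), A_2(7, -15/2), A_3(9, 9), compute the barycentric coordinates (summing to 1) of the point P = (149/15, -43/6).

Signed area of the reference triangle: [A_1A_2A_3] = ½·(12·(-15/2−9) + 7·(9−(-11)) + 9·(-11−(-15/2))) = ½·(-198 + 140 − 63/2) = -179/4.
[PA_2A_3] = ½·((149/15)·(-15/2−9) + 7·(9−(-43/6)) + 9·(-43/6−(-15/2))) = ½·(-1639/10 + 679/6 + 3) = -358/15, so the A_1-coordinate is (-358/15)/(-179/4) = 8/15.
[A_1PA_3] = ½·(12·(-43/6−9) + (149/15)·(9−(-11)) + 9·(-11−(-43/6))) = ½·(-194 + 596/3 − 69/2) = -179/12, so the A_2-coordinate is 1/3.
[A_1A_2P] = ½·(12·(-15/2−(-43/6)) + 7·(-43/6−(-11)) + (149/15)·(-11−(-15/2))) = ½·(-4 + 161/6 − 1043/30) = -179/30, so the A_3-coordinate is 2/15.

(8/15, 1/3, 2/15)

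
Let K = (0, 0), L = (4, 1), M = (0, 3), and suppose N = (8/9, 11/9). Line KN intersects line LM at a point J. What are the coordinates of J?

(8/5, 11/5)

Barycentric coordinates of N with respect to KLM: (4/9, 2/9, 1/3).
On side LM the K-coordinate is zero; dropping N's K-weight 4/9 and renormalizing the remaining 2/9 : 1/3 gives weights 2/5, 3/5 on L, M.
J = (2/5)·(4, 1) + (3/5)·(0, 3) = (8/5, 11/5).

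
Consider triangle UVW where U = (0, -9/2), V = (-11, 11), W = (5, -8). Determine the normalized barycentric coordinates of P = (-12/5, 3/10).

Signed area of the reference triangle: [UVW] = ½·(0·(11−(-8)) + (-11)·(-8−(-9/2)) + 5·(-9/2−11)) = ½·(0 + 77/2 − 155/2) = -39/2.
[PVW] = ½·((-12/5)·(11−(-8)) + (-11)·(-8−(3/10)) + 5·(3/10−11)) = ½·(-228/5 + 913/10 − 107/2) = -39/10, so the U-coordinate is (-39/10)/(-39/2) = 1/5.
[UPW] = ½·(0·(3/10−(-8)) + (-12/5)·(-8−(-9/2)) + 5·(-9/2−(3/10))) = ½·(0 + 42/5 − 24) = -39/5, so the V-coordinate is 2/5.
[UVP] = ½·(0·(11−(3/10)) + (-11)·(3/10−(-9/2)) + (-12/5)·(-9/2−11)) = ½·(0 − 264/5 + 186/5) = -39/5, so the W-coordinate is 2/5.

(1/5, 2/5, 2/5)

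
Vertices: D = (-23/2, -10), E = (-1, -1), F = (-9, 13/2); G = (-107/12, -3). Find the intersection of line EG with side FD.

(-21/2, -17/5)

Barycentric coordinates of G with respect to DEF: (1/2, 1/6, 1/3).
On side FD the E-coordinate is zero; dropping G's E-weight 1/6 and renormalizing the remaining 1/3 : 1/2 gives weights 2/5, 3/5 on F, D.
H = (2/5)·(-9, 13/2) + (3/5)·(-23/2, -10) = (-21/2, -17/5).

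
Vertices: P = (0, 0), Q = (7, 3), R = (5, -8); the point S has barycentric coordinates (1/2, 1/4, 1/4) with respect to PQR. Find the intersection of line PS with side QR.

Line PS meets QR where the P-coordinate vanishes; zeroing S's P-weight and renormalizing leaves Q, R-weights 1/4 : 1/4 → (1/2, 1/2).
So T = (1/2)·Q + (1/2)·R = (6, -5/2).

(6, -5/2)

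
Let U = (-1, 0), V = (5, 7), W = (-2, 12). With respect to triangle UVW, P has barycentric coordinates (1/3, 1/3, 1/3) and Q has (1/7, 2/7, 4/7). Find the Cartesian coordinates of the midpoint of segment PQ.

(17/42, 319/42)

Barycentric coordinates of the midpoint are the average: (5/21, 13/42, 19/42).
Converting: (5/21)·U + (13/42)·V + (19/42)·W = (17/42, 319/42).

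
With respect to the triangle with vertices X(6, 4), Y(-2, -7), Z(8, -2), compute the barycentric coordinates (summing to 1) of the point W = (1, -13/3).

Signed area of the reference triangle: [XYZ] = ½·(6·(-7−(-2)) + (-2)·(-2−4) + 8·(4−(-7))) = ½·(-30 + 12 + 88) = 35.
[WYZ] = ½·(1·(-7−(-2)) + (-2)·(-2−(-13/3)) + 8·(-13/3−(-7))) = ½·(-5 − 14/3 + 64/3) = 35/6, so the X-coordinate is (35/6)/35 = 1/6.
[XWZ] = ½·(6·(-13/3−(-2)) + 1·(-2−4) + 8·(4−(-13/3))) = ½·(-14 − 6 + 200/3) = 70/3, so the Y-coordinate is 2/3.
[XYW] = ½·(6·(-7−(-13/3)) + (-2)·(-13/3−4) + 1·(4−(-7))) = ½·(-16 + 50/3 + 11) = 35/6, so the Z-coordinate is 1/6.
Check: 1/6 + 2/3 + 1/6 = 1.

(1/6, 2/3, 1/6)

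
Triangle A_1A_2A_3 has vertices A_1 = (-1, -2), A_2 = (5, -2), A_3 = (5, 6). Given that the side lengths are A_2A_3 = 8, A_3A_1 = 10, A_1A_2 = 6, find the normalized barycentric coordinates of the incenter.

(1/3, 5/12, 1/4)

The incenter has barycentric coordinates proportional to the opposite side lengths: (8 : 10 : 6).
Normalizing by 8+10+6 = 24 gives (1/3, 5/12, 1/4).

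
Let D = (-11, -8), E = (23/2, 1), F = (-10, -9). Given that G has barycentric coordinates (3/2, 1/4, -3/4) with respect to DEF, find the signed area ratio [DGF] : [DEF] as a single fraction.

1/4

The signed ratio [DGF]/[DEF] equals the barycentric coordinate of G at vertex E, which is 1/4.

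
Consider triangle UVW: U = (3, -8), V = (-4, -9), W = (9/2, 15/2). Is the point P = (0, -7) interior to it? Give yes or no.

Barycentric coordinates of P: (49/107, 48/107, 10/107).
The three coordinates are positive, positive, positive; a point is interior exactly when all three are positive.

yes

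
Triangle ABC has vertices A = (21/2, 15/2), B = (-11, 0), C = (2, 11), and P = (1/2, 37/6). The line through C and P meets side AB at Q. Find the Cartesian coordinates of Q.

(-1/4, 15/4)

Barycentric coordinates of P with respect to ABC: (1/3, 1/3, 1/3).
On side AB the C-coordinate is zero; dropping P's C-weight 1/3 and renormalizing the remaining 1/3 : 1/3 gives weights 1/2, 1/2 on A, B.
Q = (1/2)·(21/2, 15/2) + (1/2)·(-11, 0) = (-1/4, 15/4).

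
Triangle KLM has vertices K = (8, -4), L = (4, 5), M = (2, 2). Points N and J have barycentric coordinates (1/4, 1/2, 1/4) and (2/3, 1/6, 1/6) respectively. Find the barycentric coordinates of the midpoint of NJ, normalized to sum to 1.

Since both coordinate triples sum to 1, the midpoint's barycentrics are the componentwise average.
(1/4+2/3)/2 = 11/24; similarly 1/3 and 5/24.

(11/24, 1/3, 5/24)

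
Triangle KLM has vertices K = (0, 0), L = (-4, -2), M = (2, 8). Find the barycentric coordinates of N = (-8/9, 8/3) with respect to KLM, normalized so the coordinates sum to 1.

Signed area of the reference triangle: [KLM] = ½·(0·(-2−8) + (-4)·(8−0) + 2·(0−(-2))) = ½·(0 − 32 + 4) = -14.
[NLM] = ½·((-8/9)·(-2−8) + (-4)·(8−(8/3)) + 2·(8/3−(-2))) = ½·(80/9 − 64/3 + 28/3) = -14/9, so the K-coordinate is (-14/9)/(-14) = 1/9.
[KNM] = ½·(0·(8/3−8) + (-8/9)·(8−0) + 2·(0−(8/3))) = ½·(0 − 64/9 − 16/3) = -56/9, so the L-coordinate is 4/9.
[KLN] = ½·(0·(-2−(8/3)) + (-4)·(8/3−0) + (-8/9)·(0−(-2))) = ½·(0 − 32/3 − 16/9) = -56/9, so the M-coordinate is 4/9.

(1/9, 4/9, 4/9)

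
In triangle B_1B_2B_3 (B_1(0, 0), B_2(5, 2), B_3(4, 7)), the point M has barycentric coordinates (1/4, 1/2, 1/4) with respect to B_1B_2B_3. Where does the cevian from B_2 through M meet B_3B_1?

(2, 7/2)

Line B_2M meets B_3B_1 where the B_2-coordinate vanishes; zeroing M's B_2-weight and renormalizing leaves B_3, B_1-weights 1/4 : 1/4 → (1/2, 1/2).
So N = (1/2)·B_3 + (1/2)·B_1 = (2, 7/2).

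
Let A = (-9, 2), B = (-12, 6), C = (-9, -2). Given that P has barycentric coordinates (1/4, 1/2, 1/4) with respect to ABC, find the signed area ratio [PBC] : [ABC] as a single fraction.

1/4

The signed ratio [PBC]/[ABC] equals the barycentric coordinate of P at vertex A, which is 1/4.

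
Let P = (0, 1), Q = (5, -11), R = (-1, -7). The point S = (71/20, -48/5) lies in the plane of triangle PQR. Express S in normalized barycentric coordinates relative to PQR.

(1/20, 3/4, 1/5)

Signed area of the reference triangle: [PQR] = ½·(0·(-11−(-7)) + 5·(-7−1) + (-1)·(1−(-11))) = ½·(0 − 40 − 12) = -26.
[SQR] = ½·((71/20)·(-11−(-7)) + 5·(-7−(-48/5)) + (-1)·(-48/5−(-11))) = ½·(-71/5 + 13 − 7/5) = -13/10, so the P-coordinate is (-13/10)/(-26) = 1/20.
[PSR] = ½·(0·(-48/5−(-7)) + (71/20)·(-7−1) + (-1)·(1−(-48/5))) = ½·(0 − 142/5 − 53/5) = -39/2, so the Q-coordinate is 3/4.
[PQS] = ½·(0·(-11−(-48/5)) + 5·(-48/5−1) + (71/20)·(1−(-11))) = ½·(0 − 53 + 213/5) = -26/5, so the R-coordinate is 1/5.
Check: 1/20 + 3/4 + 1/5 = 1.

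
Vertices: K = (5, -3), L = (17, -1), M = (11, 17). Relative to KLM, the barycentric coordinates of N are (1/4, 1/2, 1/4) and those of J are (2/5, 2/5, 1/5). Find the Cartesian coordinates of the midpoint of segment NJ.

(47/4, 12/5)

Barycentric coordinates of the midpoint are the average: (13/40, 9/20, 9/40).
Converting: (13/40)·K + (9/20)·L + (9/40)·M = (47/4, 12/5).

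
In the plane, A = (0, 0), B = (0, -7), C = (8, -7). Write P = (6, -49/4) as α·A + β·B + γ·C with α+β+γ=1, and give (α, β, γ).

Signed area of the reference triangle: [ABC] = ½·(0·(-7−(-7)) + 0·(-7−0) + 8·(0−(-7))) = ½·(0 + 0 + 56) = 28.
[PBC] = ½·(6·(-7−(-7)) + 0·(-7−(-49/4)) + 8·(-49/4−(-7))) = ½·(0 + 0 − 42) = -21, so the A-coordinate is (-21)/28 = -3/4.
[APC] = ½·(0·(-49/4−(-7)) + 6·(-7−0) + 8·(0−(-49/4))) = ½·(0 − 42 + 98) = 28, so the B-coordinate is 1.
[ABP] = ½·(0·(-7−(-49/4)) + 0·(-49/4−0) + 6·(0−(-7))) = ½·(0 + 0 + 42) = 21, so the C-coordinate is 3/4.

(-3/4, 1, 3/4)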